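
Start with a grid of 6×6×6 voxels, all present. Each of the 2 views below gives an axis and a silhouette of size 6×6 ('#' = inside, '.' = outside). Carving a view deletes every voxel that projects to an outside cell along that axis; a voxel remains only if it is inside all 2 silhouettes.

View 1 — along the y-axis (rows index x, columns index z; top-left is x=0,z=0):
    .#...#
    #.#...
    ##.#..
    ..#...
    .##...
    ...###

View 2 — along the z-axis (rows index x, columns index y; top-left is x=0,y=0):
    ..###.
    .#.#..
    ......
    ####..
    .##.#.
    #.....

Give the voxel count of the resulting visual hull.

initial block: 6^3 = 216
carve view 1 (along y, XZ-mask fill 13/36): 78 voxels remain
carve view 2 (along z, XY-mask fill 13/36): 23 voxels remain

|visual hull| = 23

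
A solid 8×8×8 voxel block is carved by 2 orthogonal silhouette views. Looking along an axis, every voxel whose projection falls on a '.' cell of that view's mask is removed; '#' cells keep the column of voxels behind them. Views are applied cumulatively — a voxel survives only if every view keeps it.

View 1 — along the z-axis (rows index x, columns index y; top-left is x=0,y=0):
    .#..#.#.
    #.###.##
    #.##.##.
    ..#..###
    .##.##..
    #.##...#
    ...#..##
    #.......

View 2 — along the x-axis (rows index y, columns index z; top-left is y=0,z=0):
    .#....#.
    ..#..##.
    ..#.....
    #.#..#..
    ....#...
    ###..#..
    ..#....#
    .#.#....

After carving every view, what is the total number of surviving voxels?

|visual hull| = 64

initial block: 8^3 = 512
V1 z: intersect with XY mask (30 set) -- 240 left
V2 x: intersect with YZ mask (18 set) -- 64 left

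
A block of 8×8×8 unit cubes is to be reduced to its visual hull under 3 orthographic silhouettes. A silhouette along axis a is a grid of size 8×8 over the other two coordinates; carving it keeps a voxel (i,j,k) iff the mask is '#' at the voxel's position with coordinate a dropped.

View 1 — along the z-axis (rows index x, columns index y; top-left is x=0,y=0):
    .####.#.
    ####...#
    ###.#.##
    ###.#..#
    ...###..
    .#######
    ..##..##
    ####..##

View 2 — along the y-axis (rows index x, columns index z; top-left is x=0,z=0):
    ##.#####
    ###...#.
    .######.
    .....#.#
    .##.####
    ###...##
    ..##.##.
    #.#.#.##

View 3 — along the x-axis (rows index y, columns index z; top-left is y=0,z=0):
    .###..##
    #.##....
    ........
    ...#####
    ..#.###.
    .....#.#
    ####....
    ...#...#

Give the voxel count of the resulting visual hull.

full grid |V| = 512
carve view 1 (along z, XY-mask fill 41/64): 328 voxels remain
carve view 2 (along y, XZ-mask fill 39/64): 200 voxels remain
carve view 3 (along x, YZ-mask fill 25/64): 74 voxels remain

voxel count = 74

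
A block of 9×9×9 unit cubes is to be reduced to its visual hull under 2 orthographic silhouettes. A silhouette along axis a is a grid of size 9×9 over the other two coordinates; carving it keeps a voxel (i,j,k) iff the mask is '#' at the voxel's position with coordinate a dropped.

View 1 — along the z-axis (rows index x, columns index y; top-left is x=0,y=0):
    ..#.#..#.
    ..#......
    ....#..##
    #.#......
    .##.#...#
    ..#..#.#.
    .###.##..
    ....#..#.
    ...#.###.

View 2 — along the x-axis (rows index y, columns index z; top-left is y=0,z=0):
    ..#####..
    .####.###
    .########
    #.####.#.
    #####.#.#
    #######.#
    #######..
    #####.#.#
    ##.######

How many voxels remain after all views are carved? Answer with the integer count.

196 voxels

initial block: 9^3 = 729
step 1: project along z, AND mask (27/81) → |grid| = 243
step 2: project along x, AND mask (63/81) → |grid| = 196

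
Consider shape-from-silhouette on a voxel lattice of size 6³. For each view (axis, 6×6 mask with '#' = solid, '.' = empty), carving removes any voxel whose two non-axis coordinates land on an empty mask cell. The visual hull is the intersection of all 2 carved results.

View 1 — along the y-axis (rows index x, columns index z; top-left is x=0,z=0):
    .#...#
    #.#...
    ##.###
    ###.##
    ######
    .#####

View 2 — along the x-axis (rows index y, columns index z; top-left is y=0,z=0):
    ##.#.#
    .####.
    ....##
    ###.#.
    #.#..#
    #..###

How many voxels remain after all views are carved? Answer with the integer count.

start: 6×6×6 = 216 voxels
  1. axis=1 (XZ plane), |mask|=25  ⇒  voxels=150
  2. axis=0 (YZ plane), |mask|=21  ⇒  voxels=88

88 voxels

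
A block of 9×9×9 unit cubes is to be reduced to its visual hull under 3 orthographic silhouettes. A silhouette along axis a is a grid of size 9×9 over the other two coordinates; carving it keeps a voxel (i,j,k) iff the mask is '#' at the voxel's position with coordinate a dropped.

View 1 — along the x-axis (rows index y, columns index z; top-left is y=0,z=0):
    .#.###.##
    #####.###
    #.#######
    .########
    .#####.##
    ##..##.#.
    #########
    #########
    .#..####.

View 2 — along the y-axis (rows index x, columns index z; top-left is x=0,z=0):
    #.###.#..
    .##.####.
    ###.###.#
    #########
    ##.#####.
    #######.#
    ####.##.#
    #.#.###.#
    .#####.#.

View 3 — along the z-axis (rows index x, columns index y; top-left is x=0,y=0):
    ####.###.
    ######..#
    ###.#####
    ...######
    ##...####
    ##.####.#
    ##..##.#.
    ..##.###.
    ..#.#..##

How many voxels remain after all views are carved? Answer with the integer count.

remaining voxels: 296

full grid |V| = 729
carve view 1 (along x, YZ-mask fill 65/81): 585 voxels remain
carve view 2 (along y, XZ-mask fill 61/81): 436 voxels remain
carve view 3 (along z, XY-mask fill 55/81): 296 voxels remain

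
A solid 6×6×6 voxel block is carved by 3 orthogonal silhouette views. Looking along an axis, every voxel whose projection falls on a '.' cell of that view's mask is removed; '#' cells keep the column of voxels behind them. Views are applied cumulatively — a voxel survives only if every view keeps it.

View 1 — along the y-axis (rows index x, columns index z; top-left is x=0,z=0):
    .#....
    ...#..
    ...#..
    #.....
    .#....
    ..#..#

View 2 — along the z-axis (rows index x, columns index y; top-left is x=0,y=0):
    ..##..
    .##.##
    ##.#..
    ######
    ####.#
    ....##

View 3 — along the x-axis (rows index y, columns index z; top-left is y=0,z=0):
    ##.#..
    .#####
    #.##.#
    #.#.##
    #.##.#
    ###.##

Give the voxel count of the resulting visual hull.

full grid |V| = 216
step 1: project along y, AND mask (7/36) → |grid| = 42
step 2: project along z, AND mask (22/36) → |grid| = 24
step 3: project along x, AND mask (25/36) → |grid| = 17

remaining voxels: 17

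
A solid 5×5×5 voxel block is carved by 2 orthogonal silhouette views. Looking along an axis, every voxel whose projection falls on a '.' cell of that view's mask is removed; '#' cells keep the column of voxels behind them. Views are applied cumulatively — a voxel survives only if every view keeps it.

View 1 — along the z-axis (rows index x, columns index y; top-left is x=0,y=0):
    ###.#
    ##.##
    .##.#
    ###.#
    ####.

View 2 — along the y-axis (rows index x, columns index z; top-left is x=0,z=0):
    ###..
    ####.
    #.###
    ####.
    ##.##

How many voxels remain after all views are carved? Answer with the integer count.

start: 5×5×5 = 125 voxels
carve view 1 (along z, XY-mask fill 19/25): 95 voxels remain
carve view 2 (along y, XZ-mask fill 19/25): 72 voxels remain

voxel count = 72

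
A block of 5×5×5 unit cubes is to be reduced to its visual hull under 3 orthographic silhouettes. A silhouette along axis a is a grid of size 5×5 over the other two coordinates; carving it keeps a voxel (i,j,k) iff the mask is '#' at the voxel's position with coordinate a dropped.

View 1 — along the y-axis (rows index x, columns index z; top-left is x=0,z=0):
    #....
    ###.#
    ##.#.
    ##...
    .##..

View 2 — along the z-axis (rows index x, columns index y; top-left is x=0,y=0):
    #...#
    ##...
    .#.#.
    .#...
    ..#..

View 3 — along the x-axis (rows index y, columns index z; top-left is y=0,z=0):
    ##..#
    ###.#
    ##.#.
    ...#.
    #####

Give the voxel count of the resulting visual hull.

15 voxels

start: 5×5×5 = 125 voxels
after view 1 [y-axis, 12 of 25 cells solid] → remaining = 60
after view 2 [z-axis, 8 of 25 cells solid] → remaining = 20
after view 3 [x-axis, 16 of 25 cells solid] → remaining = 15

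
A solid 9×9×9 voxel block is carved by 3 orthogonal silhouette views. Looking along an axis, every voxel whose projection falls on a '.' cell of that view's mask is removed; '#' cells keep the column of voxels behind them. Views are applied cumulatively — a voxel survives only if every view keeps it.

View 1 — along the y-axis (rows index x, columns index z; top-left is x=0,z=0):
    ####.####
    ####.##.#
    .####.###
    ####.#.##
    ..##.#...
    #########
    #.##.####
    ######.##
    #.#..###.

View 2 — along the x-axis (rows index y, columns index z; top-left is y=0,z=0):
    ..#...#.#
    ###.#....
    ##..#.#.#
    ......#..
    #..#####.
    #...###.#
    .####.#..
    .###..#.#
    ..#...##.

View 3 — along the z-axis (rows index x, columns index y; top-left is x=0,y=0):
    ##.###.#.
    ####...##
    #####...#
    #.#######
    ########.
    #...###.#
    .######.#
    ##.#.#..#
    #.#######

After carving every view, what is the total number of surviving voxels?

remaining voxels: 161

initial block: 9^3 = 729
after view 1 [y-axis, 61 of 81 cells solid] → remaining = 549
after view 2 [x-axis, 37 of 81 cells solid] → remaining = 242
after view 3 [z-axis, 59 of 81 cells solid] → remaining = 161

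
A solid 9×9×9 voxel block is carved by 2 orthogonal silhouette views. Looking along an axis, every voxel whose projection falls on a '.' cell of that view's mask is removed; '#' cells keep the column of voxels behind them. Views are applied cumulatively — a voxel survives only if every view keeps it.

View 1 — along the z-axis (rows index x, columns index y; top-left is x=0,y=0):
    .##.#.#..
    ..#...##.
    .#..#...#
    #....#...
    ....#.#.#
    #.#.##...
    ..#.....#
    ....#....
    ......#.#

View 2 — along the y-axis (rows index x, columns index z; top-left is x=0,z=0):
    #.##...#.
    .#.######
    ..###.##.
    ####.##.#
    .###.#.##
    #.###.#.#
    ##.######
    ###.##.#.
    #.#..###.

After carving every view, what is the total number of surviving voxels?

remaining voxels: 140

full grid |V| = 729
after view 1 [z-axis, 24 of 81 cells solid] → remaining = 216
after view 2 [y-axis, 54 of 81 cells solid] → remaining = 140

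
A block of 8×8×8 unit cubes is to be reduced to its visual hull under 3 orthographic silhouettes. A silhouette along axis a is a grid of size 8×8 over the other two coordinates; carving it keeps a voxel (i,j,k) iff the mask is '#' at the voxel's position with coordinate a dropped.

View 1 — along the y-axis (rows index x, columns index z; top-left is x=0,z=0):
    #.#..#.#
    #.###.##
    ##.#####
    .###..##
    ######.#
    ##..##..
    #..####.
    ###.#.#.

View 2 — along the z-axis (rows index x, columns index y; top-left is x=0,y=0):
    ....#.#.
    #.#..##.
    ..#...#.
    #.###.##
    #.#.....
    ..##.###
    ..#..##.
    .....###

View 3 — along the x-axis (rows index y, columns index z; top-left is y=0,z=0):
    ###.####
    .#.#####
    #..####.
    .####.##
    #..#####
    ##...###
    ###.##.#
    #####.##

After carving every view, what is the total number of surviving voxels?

before carving: 512 voxels (8×8×8)
step 1: project along y, AND mask (43/64) → |grid| = 344
step 2: project along z, AND mask (27/64) → |grid| = 140
step 3: project along x, AND mask (48/64) → |grid| = 103

remaining voxels: 103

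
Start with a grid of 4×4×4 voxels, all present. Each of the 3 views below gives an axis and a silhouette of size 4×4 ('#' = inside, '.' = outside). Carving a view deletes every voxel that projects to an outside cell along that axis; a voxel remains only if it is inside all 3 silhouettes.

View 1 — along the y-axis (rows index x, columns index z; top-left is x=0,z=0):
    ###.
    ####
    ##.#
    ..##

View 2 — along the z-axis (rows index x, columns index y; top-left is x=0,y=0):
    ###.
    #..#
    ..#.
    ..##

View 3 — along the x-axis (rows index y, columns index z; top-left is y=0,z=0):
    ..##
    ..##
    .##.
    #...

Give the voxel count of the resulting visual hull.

before carving: 64 voxels (4×4×4)
[1] y-view keeps 12 columns → grid now 48
[2] z-view keeps 8 columns → grid now 24
[3] x-view keeps 7 columns → grid now 9

9 voxels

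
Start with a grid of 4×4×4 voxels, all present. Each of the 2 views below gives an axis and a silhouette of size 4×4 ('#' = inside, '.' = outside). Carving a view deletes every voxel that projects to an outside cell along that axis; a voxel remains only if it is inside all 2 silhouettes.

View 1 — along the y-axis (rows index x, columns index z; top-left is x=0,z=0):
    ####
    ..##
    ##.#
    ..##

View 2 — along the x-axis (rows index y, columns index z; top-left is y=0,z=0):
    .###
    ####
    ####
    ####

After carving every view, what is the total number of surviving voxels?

before carving: 64 voxels (4×4×4)
step 1: project along y, AND mask (11/16) → |grid| = 44
step 2: project along x, AND mask (15/16) → |grid| = 42

voxel count = 42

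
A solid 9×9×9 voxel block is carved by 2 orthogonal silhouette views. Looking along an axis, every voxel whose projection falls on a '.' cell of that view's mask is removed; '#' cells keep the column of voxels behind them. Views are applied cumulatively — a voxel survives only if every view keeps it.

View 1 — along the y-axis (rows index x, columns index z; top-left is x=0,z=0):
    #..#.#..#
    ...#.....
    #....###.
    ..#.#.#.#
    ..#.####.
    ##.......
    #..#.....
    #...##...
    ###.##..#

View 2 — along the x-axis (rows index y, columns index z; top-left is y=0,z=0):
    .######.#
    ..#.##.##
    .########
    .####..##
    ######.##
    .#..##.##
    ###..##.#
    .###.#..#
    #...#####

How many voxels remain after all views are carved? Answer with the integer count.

full grid |V| = 729
  1. axis=1 (XZ plane), |mask|=31  ⇒  voxels=279
  2. axis=0 (YZ plane), |mask|=56  ⇒  voxels=187

remaining voxels: 187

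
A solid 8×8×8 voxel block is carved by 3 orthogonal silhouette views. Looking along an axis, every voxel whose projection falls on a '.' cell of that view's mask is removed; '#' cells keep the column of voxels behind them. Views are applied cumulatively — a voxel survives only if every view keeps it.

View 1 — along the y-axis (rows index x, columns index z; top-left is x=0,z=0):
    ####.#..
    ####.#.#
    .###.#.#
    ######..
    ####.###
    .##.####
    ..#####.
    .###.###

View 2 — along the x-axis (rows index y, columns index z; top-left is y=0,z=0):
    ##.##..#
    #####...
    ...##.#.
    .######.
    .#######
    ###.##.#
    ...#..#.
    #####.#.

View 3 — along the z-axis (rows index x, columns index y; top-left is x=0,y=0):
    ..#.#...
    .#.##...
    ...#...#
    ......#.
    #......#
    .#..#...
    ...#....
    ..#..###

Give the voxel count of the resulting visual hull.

voxel count = 61

before carving: 512 voxels (8×8×8)
[1] y-view keeps 46 columns → grid now 368
[2] x-view keeps 40 columns → grid now 227
[3] z-view keeps 17 columns → grid now 61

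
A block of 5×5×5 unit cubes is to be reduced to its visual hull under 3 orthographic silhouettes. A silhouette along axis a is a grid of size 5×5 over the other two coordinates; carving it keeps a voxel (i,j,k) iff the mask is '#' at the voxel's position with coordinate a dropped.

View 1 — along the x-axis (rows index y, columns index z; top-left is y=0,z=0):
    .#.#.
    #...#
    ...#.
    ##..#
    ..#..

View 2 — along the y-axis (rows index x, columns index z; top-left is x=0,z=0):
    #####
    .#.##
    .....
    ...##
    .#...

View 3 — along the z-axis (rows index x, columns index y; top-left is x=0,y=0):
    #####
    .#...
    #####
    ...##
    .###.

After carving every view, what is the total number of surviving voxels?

initial block: 5^3 = 125
V1 x: intersect with YZ mask (9 set) -- 45 left
V2 y: intersect with XZ mask (11 set) -- 21 left
V3 z: intersect with XY mask (16 set) -- 12 left

remaining voxels: 12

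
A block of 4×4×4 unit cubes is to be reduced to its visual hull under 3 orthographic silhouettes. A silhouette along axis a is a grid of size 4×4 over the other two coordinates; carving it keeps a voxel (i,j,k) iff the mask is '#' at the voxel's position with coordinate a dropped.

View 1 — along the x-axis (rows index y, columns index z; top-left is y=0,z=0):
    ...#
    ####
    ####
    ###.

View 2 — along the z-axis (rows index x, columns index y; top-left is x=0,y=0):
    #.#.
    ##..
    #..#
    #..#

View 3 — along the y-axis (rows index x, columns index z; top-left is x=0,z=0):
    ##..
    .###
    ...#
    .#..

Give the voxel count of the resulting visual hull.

voxel count = 8

start: 4×4×4 = 64 voxels
[1] x-view keeps 12 columns → grid now 48
[2] z-view keeps 8 columns → grid now 18
[3] y-view keeps 7 columns → grid now 8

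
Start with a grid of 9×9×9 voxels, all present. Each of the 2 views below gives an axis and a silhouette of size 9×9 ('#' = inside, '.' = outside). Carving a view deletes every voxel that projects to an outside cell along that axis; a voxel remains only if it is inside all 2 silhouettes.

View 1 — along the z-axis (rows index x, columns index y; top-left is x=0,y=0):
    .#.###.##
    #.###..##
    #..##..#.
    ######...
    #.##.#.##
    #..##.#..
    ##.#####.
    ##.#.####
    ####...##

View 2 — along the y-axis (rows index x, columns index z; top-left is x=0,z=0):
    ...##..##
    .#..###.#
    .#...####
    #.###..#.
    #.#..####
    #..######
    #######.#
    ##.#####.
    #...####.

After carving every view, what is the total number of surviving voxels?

before carving: 729 voxels (9×9×9)
after view 1 [z-axis, 52 of 81 cells solid] → remaining = 468
after view 2 [y-axis, 52 of 81 cells solid] → remaining = 303

voxel count = 303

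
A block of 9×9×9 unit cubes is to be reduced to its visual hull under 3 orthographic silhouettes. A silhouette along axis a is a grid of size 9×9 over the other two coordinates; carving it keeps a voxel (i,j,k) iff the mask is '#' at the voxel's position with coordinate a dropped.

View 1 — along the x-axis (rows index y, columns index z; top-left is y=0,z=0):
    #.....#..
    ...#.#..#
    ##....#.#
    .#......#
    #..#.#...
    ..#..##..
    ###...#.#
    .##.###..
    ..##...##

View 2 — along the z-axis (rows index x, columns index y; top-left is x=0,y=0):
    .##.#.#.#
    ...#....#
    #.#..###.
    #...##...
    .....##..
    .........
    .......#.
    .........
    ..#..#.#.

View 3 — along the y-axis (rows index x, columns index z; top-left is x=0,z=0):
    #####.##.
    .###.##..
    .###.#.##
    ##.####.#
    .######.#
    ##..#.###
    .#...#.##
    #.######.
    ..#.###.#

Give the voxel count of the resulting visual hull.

initial block: 9^3 = 729
after view 1 [x-axis, 31 of 81 cells solid] → remaining = 279
after view 2 [z-axis, 21 of 81 cells solid] → remaining = 77
after view 3 [y-axis, 54 of 81 cells solid] → remaining = 51

voxel count = 51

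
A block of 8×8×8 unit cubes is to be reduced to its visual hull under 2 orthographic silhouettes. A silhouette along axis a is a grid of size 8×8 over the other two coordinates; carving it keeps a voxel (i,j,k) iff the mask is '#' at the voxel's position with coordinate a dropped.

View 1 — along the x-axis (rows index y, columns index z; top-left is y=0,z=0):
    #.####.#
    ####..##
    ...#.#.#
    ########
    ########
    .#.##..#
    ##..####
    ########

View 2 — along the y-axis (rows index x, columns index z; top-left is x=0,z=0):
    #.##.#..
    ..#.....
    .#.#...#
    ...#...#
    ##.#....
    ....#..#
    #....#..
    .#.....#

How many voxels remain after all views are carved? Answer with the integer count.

|visual hull| = 124

full grid |V| = 512
after view 1 [x-axis, 49 of 64 cells solid] → remaining = 392
after view 2 [y-axis, 19 of 64 cells solid] → remaining = 124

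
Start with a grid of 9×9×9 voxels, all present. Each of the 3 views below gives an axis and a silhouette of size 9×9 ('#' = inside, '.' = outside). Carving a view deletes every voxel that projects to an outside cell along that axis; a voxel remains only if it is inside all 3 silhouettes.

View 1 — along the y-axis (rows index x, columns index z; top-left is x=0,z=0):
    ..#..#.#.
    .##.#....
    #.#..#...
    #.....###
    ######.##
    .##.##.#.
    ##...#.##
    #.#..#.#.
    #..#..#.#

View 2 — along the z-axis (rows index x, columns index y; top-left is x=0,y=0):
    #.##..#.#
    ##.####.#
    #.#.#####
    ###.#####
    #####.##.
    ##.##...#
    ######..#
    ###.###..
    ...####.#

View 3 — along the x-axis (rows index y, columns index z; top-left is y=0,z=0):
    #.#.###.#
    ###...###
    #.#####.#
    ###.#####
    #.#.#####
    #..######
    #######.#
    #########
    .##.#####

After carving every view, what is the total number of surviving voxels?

initial block: 9^3 = 729
V1 y: intersect with XZ mask (39 set) -- 351 left
V2 z: intersect with XY mask (57 set) -- 249 left
V3 x: intersect with YZ mask (65 set) -- 201 left

voxel count = 201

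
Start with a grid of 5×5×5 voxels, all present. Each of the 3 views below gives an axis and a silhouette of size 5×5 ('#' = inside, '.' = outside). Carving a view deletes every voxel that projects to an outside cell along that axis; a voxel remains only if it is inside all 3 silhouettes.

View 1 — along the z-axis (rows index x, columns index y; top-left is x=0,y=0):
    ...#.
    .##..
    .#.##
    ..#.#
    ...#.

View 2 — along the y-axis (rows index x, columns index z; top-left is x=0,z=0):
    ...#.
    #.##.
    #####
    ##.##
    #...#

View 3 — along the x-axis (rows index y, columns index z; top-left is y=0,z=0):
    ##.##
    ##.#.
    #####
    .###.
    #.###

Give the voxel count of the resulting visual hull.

remaining voxels: 23

initial block: 5^3 = 125
after view 1 [z-axis, 9 of 25 cells solid] → remaining = 45
after view 2 [y-axis, 15 of 25 cells solid] → remaining = 32
after view 3 [x-axis, 19 of 25 cells solid] → remaining = 23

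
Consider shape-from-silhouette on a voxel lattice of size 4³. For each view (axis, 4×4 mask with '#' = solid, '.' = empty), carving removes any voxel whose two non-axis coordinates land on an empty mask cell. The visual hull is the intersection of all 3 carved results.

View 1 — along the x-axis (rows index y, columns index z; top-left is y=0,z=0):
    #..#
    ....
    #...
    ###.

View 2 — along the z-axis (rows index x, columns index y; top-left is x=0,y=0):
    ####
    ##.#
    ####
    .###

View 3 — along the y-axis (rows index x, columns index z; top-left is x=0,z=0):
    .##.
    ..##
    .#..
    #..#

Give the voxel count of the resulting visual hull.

start: 4×4×4 = 64 voxels
V1 x: intersect with YZ mask (6 set) -- 24 left
V2 z: intersect with XY mask (14 set) -- 21 left
V3 y: intersect with XZ mask (7 set) -- 7 left

remaining voxels: 7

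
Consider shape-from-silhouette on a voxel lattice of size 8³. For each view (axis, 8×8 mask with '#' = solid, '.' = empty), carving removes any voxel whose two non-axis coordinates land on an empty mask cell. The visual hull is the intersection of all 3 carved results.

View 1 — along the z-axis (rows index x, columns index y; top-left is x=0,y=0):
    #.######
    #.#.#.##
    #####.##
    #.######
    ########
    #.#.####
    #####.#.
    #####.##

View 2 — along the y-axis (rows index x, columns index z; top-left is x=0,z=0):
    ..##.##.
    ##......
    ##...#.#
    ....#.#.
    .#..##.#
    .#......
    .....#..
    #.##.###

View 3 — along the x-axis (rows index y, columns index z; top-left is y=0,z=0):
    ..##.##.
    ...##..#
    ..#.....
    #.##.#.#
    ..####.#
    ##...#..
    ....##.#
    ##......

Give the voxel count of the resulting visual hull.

remaining voxels: 68

before carving: 512 voxels (8×8×8)
carve view 1 (along z, XY-mask fill 53/64): 424 voxels remain
carve view 2 (along y, XZ-mask fill 24/64): 166 voxels remain
carve view 3 (along x, YZ-mask fill 26/64): 68 voxels remain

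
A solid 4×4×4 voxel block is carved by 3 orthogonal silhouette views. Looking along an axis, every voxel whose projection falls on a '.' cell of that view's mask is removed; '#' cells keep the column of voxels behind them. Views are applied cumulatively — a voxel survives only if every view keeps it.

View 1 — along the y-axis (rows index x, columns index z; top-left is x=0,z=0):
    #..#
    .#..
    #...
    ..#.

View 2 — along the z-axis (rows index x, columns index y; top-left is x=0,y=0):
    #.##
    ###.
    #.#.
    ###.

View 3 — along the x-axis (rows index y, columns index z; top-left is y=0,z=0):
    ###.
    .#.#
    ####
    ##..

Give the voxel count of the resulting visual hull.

|visual hull| = 11

before carving: 64 voxels (4×4×4)
[1] y-view keeps 5 columns → grid now 20
[2] z-view keeps 11 columns → grid now 14
[3] x-view keeps 11 columns → grid now 11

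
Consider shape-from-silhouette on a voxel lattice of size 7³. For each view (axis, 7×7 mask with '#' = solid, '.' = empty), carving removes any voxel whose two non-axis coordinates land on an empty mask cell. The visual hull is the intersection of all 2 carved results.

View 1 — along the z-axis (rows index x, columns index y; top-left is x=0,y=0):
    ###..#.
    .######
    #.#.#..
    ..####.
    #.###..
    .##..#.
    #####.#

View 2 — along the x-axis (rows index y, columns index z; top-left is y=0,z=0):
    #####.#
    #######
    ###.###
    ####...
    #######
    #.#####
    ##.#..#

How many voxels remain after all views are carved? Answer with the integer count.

initial block: 7^3 = 343
carve view 1 (along z, XY-mask fill 30/49): 210 voxels remain
carve view 2 (along x, YZ-mask fill 40/49): 177 voxels remain

remaining voxels: 177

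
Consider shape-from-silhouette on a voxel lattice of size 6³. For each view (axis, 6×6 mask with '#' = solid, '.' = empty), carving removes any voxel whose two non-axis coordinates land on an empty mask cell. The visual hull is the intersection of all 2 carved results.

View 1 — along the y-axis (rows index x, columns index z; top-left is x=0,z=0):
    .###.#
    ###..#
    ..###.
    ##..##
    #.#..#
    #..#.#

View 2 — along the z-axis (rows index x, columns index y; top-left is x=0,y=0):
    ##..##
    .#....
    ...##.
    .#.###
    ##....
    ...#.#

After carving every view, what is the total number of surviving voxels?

before carving: 216 voxels (6×6×6)
step 1: project along y, AND mask (21/36) → |grid| = 126
step 2: project along z, AND mask (15/36) → |grid| = 54

54 voxels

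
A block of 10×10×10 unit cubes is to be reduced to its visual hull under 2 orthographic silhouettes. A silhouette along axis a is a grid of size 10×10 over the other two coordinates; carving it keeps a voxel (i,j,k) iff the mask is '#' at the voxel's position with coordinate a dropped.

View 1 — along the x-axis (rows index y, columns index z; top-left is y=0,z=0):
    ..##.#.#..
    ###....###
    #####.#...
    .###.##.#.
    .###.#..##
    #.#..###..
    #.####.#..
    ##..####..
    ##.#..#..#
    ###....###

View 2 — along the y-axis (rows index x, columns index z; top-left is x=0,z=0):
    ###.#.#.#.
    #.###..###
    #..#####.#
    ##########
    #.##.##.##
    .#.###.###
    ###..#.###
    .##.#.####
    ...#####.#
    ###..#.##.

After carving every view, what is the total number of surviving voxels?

start: 10×10×10 = 1000 voxels
[1] x-view keeps 56 columns → grid now 560
[2] y-view keeps 70 columns → grid now 388

388 voxels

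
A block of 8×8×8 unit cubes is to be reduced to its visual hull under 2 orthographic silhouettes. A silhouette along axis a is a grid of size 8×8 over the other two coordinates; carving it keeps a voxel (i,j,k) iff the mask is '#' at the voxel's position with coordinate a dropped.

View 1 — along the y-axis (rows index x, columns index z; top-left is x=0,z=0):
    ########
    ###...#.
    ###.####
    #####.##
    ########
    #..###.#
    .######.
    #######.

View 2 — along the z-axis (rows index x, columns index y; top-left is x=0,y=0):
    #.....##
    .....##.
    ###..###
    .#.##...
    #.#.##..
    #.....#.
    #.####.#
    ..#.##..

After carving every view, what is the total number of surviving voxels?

initial block: 8^3 = 512
carve view 1 (along y, XZ-mask fill 52/64): 416 voxels remain
carve view 2 (along z, XY-mask fill 29/64): 194 voxels remain

|visual hull| = 194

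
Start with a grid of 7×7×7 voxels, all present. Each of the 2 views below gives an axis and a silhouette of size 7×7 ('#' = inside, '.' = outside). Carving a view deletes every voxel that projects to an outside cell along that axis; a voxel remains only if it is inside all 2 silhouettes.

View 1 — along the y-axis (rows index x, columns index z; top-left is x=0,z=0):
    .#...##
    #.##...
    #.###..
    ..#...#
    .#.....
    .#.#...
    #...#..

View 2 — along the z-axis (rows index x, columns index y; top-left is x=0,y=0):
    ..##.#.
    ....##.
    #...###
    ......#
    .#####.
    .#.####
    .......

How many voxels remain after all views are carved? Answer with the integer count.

before carving: 343 voxels (7×7×7)
step 1: project along y, AND mask (17/49) → |grid| = 119
step 2: project along z, AND mask (20/49) → |grid| = 48

48 voxels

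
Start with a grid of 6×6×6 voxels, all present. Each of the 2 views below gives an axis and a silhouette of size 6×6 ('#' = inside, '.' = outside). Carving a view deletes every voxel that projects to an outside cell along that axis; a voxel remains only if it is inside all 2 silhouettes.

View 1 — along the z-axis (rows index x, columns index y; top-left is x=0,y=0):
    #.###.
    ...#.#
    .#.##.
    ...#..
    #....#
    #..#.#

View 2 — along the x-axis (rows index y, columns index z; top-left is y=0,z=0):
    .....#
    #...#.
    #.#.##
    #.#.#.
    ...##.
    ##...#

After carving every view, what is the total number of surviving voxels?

|visual hull| = 37

full grid |V| = 216
step 1: project along z, AND mask (15/36) → |grid| = 90
step 2: project along x, AND mask (15/36) → |grid| = 37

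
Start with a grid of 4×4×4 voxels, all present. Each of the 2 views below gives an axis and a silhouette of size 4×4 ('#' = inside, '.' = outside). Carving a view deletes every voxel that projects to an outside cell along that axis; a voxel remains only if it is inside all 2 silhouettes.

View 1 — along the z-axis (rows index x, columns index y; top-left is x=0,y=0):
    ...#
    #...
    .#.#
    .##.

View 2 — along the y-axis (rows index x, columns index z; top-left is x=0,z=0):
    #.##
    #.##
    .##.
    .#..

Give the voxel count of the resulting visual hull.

voxel count = 12

before carving: 64 voxels (4×4×4)
V1 z: intersect with XY mask (6 set) -- 24 left
V2 y: intersect with XZ mask (9 set) -- 12 left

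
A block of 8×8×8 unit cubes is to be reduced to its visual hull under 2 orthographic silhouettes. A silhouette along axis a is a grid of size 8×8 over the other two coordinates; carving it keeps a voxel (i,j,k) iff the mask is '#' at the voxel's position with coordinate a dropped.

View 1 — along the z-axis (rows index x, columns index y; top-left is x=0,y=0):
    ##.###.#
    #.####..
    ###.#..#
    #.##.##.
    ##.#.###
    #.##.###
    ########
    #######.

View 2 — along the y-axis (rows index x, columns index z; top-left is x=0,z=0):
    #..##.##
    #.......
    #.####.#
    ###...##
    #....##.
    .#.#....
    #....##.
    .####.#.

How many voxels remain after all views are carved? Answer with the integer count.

full grid |V| = 512
[1] z-view keeps 48 columns → grid now 384
[2] y-view keeps 30 columns → grid now 179

voxel count = 179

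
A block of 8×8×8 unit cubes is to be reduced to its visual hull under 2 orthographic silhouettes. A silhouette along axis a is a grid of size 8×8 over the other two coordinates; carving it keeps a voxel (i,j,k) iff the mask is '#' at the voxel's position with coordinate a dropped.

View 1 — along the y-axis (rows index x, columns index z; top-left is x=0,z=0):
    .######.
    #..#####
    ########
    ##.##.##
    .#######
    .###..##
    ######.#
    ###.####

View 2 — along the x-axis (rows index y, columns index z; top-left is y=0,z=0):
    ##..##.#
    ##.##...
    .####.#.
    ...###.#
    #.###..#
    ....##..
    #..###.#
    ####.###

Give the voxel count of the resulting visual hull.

full grid |V| = 512
carve view 1 (along y, XZ-mask fill 52/64): 416 voxels remain
carve view 2 (along x, YZ-mask fill 37/64): 241 voxels remain

241 voxels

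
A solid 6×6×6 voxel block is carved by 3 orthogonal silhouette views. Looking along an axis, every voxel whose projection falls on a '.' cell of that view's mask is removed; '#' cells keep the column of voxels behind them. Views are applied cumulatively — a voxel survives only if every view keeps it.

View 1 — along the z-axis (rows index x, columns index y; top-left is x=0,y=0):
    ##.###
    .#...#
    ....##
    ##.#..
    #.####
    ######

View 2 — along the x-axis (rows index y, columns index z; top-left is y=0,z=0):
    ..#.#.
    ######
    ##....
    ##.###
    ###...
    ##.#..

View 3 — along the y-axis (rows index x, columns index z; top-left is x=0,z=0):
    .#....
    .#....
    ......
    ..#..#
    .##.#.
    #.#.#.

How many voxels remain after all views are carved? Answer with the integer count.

voxel count = 29

initial block: 6^3 = 216
  1. axis=2 (XY plane), |mask|=23  ⇒  voxels=138
  2. axis=0 (YZ plane), |mask|=21  ⇒  voxels=83
  3. axis=1 (XZ plane), |mask|=10  ⇒  voxels=29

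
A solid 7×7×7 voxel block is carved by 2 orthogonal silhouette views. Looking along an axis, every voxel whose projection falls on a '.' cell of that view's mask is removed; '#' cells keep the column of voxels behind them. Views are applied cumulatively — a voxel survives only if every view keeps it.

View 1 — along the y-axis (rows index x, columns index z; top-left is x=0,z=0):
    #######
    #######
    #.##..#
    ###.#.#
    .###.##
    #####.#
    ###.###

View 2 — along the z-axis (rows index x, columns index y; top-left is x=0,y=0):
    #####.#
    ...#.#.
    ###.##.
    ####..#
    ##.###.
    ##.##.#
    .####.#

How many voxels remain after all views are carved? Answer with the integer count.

full grid |V| = 343
  1. axis=1 (XZ plane), |mask|=40  ⇒  voxels=280
  2. axis=2 (XY plane), |mask|=33  ⇒  voxels=186

|visual hull| = 186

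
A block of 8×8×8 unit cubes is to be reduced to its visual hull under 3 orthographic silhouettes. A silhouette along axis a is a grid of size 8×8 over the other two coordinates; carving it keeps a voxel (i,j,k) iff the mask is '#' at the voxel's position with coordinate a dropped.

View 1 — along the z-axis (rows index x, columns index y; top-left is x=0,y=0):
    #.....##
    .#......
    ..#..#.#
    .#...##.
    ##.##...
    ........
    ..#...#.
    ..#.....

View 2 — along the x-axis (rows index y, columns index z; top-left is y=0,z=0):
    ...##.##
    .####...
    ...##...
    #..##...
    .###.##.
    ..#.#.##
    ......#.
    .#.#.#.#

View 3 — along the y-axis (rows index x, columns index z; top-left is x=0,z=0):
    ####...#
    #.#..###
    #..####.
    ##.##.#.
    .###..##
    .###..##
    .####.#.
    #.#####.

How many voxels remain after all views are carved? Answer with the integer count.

before carving: 512 voxels (8×8×8)
after view 1 [z-axis, 17 of 64 cells solid] → remaining = 136
after view 2 [x-axis, 27 of 64 cells solid] → remaining = 53
after view 3 [y-axis, 41 of 64 cells solid] → remaining = 34

34 voxels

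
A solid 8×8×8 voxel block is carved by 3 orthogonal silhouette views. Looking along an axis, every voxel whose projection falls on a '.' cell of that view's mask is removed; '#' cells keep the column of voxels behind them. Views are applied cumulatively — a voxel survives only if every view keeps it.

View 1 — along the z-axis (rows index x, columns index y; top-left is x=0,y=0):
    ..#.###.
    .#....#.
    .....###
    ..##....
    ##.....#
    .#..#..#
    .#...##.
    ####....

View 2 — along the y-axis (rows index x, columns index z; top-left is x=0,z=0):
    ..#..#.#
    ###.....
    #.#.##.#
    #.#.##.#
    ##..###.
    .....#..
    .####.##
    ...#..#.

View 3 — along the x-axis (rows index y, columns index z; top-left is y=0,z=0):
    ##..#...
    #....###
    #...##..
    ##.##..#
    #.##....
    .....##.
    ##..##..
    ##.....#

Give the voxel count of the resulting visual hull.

|visual hull| = 35

initial block: 8^3 = 512
after view 1 [z-axis, 24 of 64 cells solid] → remaining = 192
after view 2 [y-axis, 30 of 64 cells solid] → remaining = 87
after view 3 [x-axis, 27 of 64 cells solid] → remaining = 35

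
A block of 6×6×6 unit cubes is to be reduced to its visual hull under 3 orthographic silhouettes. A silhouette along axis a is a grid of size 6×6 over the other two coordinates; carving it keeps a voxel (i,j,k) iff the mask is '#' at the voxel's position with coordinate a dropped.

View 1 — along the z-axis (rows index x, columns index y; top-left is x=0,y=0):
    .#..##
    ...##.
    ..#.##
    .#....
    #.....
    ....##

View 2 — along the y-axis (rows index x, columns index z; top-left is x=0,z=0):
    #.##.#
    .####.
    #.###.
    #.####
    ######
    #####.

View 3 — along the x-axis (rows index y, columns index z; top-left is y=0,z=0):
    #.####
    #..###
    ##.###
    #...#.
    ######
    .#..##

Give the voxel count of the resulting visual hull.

37 voxels

full grid |V| = 216
[1] z-view keeps 12 columns → grid now 72
[2] y-view keeps 28 columns → grid now 53
[3] x-view keeps 25 columns → grid now 37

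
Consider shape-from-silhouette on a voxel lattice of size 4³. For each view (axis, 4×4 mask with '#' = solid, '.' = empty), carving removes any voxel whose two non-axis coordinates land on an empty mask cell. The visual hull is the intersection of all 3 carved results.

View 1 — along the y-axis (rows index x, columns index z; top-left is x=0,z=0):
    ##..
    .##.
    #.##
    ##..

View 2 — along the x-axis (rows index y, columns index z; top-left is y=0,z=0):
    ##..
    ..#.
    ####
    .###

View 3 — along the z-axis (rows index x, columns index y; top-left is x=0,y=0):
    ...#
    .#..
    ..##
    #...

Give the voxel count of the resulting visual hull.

voxel count = 9

start: 4×4×4 = 64 voxels
step 1: project along y, AND mask (9/16) → |grid| = 36
step 2: project along x, AND mask (10/16) → |grid| = 23
step 3: project along z, AND mask (5/16) → |grid| = 9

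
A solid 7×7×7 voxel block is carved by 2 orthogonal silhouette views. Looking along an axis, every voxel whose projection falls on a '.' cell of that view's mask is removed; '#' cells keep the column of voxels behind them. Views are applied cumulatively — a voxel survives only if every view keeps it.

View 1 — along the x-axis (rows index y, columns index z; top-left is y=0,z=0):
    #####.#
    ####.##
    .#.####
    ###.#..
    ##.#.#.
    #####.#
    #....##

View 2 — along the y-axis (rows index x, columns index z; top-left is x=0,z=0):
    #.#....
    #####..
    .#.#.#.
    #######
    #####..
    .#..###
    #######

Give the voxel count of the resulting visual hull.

|visual hull| = 162

start: 7×7×7 = 343 voxels
  1. axis=0 (YZ plane), |mask|=34  ⇒  voxels=238
  2. axis=1 (XZ plane), |mask|=33  ⇒  voxels=162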